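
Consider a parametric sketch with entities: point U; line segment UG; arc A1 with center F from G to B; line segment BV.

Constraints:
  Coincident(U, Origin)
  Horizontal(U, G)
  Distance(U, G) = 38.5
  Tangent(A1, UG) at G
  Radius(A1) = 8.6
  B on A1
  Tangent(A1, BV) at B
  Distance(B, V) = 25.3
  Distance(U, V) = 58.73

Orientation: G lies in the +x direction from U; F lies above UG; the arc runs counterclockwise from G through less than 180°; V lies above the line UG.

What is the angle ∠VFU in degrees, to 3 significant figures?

124°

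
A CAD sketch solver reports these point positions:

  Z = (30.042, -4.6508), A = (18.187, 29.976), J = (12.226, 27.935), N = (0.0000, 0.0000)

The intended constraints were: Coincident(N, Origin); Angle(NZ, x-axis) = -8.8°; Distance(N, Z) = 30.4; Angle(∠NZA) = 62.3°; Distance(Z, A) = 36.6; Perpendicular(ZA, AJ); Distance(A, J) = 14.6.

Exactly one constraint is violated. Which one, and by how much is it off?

Distance(A, J) = 14.6 — off by 8.30.

N = (0.00, 0.00) ✓; NZ at -8.800° ✓; |NZ| = 30.40 ✓; ∠NZA = 62.30° ✓; |ZA| = 36.60 ✓; ∠(ZA, AJ) = 90.00° ✓; |AJ| = 6.301 ✗.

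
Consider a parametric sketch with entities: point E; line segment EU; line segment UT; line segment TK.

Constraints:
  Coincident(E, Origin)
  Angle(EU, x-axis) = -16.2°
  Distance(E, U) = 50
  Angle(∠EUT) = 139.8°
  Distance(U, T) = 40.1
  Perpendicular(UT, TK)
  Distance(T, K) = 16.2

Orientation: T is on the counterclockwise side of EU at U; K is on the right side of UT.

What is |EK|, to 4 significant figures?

92.08

E is at the origin; EU runs at -16.2° with length 50.0, so U = 50.0·(cos -16.2°, sin -16.2°) = (48.01, -13.95). ∠EUT = 139.8°, so UT runs at -16.2° + (180° − 139.8°) = 24.00° from the x-axis; with |UT| = 40.1, T = U + 40.1·(cos 24.00°, sin 24.00°) = (84.65, 2.361). UT is perpendicular to TK; with |TK| = 16.2 on the right of UT, K = T + 16.2·(0.4067, -0.9135) = (91.24, -12.44). Then |EK| = |K − E| = 92.08.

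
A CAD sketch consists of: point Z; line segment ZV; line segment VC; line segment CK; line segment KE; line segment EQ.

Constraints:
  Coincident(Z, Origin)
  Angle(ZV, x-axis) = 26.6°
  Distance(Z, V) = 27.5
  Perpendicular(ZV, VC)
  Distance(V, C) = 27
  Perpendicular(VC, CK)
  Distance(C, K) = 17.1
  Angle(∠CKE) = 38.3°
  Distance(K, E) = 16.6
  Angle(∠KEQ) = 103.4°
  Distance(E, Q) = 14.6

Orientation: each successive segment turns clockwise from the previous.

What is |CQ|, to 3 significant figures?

7.49

Z is at the origin; ZV runs at 26.6° with length 27.5, so V = (24.6, 12.3). ZV is perpendicular to VC, so VC runs at -63.4°; with |VC| = 27.0, C = (36.7, -11.8). VC ⟂ CK, so CK runs at -153°; with |CK| = 17.1, K = (21.4, -19.5). ∠CKE = 38.3° gives KE at 64.9° from the x-axis; with |KE| = 16.6, E = (28.4, -4.45). ∠KEQ = 103.4° gives EQ at -11.7° from the x-axis; with |EQ| = 14.6, Q = (42.7, -7.41). Then |CQ| = |Q − C| = 7.49.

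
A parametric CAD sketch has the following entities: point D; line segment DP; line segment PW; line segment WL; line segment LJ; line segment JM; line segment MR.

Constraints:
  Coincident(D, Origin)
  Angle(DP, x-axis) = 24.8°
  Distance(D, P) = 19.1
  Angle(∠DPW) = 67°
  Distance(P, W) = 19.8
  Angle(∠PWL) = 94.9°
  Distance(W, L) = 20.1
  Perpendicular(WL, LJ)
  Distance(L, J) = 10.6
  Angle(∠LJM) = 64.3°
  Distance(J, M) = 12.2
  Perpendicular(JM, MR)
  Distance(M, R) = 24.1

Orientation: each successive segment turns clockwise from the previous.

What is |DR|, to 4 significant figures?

30.36

D is at the origin; DP runs at 24.8° with length 19.1, so P = (17.34, 8.012). ∠DPW = 67.0° gives PW at -88.20° from the x-axis; with |PW| = 19.8, W = (17.96, -11.78). ∠PWL = 94.9° gives WL at -173.3° from the x-axis; with |WL| = 20.1, L = (-2.002, -14.12). The perpendicularity gives LJ at right angles to WL, so LJ runs at 96.70°; with |LJ| = 10.6, J = (-3.239, -3.596). ∠LJM = 64.3° gives JM at -19.00° from the x-axis; with |JM| = 12.2, M = (8.296, -7.568). JM ⟂ MR, so MR runs at -109.0°; with |MR| = 24.1, R = (0.4502, -30.36). Then |DR| = |R − D| = 30.36.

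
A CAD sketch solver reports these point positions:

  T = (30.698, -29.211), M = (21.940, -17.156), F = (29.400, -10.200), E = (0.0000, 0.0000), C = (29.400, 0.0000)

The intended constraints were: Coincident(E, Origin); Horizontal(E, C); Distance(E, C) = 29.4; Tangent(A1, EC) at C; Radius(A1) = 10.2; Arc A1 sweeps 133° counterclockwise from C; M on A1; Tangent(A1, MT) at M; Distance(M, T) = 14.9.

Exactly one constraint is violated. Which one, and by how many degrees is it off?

Tangent(A1, MT) at M — off by 7.00°.

E = (0.00, 0.00) ✓; E.y = 0.00, C.y = 0.00 ✓; |EC| = 29.40 ✓; ∠(FC, CE) = 90.00° ✓; |FC| = 10.20 ✓; bearing(F→M) − bearing(F→C) = 133.0° ✓; |FM| = 10.20 ✓; ∠(FM, MT) = 97.00° ✗; |MT| = 14.90 ✓.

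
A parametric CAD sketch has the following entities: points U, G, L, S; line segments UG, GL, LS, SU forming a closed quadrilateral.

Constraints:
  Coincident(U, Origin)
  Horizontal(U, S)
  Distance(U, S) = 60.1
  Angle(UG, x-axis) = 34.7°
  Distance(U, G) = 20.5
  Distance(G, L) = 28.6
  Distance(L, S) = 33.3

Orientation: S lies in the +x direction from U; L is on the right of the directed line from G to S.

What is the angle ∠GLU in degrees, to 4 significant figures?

38.18°

Checks: |GL| = 28.60 ✓; |LS| = 33.30 ✓.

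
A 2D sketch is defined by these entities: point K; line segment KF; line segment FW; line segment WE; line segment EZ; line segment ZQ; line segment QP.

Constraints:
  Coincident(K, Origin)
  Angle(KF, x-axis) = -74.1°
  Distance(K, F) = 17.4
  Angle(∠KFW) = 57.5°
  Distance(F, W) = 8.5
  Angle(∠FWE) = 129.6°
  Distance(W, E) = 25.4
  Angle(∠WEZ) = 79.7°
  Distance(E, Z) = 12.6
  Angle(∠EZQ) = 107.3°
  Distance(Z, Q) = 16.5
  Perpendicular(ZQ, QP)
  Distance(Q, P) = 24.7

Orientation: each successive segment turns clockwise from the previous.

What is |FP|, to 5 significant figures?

19.019

K is at the origin; KF runs at -74.1° with length 17.4, so F = (4.7669, -16.734). ∠KFW = 57.5° gives FW at 163.40° from the x-axis; with |FW| = 8.5, W = (-3.3789, -14.306). ∠FWE = 129.6° gives WE at 113.00° from the x-axis; with |WE| = 25.4, E = (-13.303, 9.0749). ∠WEZ = 79.7° gives EZ at 12.700° from the x-axis; with |EZ| = 12.6, Z = (-1.0117, 11.845). ∠EZQ = 107.3° gives ZQ at -60.000° from the x-axis; with |ZQ| = 16.5, Q = (7.2383, -2.4445). ZQ is perpendicular to QP, so QP runs at -150.00°; with |QP| = 24.7, P = (-14.153, -14.794). Then |FP| = |P − F| = 19.019.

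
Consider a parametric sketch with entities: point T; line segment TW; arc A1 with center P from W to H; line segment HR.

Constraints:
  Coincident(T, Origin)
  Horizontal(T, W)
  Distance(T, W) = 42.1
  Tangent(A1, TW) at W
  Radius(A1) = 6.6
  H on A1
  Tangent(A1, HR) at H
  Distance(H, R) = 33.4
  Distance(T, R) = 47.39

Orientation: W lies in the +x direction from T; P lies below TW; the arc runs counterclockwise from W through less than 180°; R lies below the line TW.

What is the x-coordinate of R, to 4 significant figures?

28.54

T is at the origin; TW is horizontal with |TW| = 42.1 and W on the +x side, so W = (42.10, 0.000). The tangent condition forces PW to be normal to TW, so P = W + (0, -6.6) = (42.10, -6.600). Since PH ⟂ HR (tangency), |PR| = √(6.6² + 33.4²) = 34.05 regardless of where H sits on A1. So R lies on both circle(T, 47.39) and circle(P, 34.05); the below-TW intersection is R = (28.54, -37.83). H is the foot of the tangent from R: H = (35.65, -5.195).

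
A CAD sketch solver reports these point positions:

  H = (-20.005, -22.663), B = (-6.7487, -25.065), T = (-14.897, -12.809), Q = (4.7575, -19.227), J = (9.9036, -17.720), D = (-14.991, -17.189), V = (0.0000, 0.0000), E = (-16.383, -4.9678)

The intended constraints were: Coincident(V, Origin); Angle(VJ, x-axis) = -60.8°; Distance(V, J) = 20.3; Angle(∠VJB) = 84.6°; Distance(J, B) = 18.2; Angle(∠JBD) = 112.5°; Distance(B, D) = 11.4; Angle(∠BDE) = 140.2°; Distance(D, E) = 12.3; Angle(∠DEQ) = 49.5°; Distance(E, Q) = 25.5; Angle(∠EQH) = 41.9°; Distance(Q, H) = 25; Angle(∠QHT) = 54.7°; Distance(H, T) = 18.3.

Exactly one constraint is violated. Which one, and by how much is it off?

Distance(H, T) = 18.3 — off by 7.20.

V = (0.00, 0.00) ✓; VJ at -60.80° ✓; |VJ| = 20.30 ✓; ∠VJB = 84.60° ✓; |JB| = 18.20 ✓; ∠JBD = 112.5° ✓; |BD| = 11.40 ✓; ∠BDE = 140.2° ✓; |DE| = 12.30 ✓; ∠DEQ = 49.50° ✓; |EQ| = 25.50 ✓; ∠EQH = 41.90° ✓; |QH| = 25.00 ✓; ∠QHT = 54.70° ✓; |HT| = 11.10 ✗.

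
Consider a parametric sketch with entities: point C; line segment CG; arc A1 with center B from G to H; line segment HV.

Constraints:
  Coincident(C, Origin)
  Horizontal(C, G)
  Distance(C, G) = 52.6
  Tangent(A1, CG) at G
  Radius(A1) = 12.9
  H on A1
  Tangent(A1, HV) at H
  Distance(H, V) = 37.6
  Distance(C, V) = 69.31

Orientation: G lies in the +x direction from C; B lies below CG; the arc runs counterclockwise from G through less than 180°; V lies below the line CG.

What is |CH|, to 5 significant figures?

42.562

C is at the origin; C and G share the same y with |CG| = 52.6 and G on the +x side, so G = (52.600, 0.0000). Since A1 is tangent to CG there, BG ⟂ CG, so B = G + (0, -12.9) = (52.600, -12.900). Since BH ⟂ HV (tangency), |BV| = √(12.9² + 37.6²) = 39.751 regardless of where H sits on A1. So V lies on both circle(C, 69.31) and circle(B, 39.751); the below-CG intersection is V = (45.758, -52.058). H is the foot of the tangent from V: H = (39.860, -14.924).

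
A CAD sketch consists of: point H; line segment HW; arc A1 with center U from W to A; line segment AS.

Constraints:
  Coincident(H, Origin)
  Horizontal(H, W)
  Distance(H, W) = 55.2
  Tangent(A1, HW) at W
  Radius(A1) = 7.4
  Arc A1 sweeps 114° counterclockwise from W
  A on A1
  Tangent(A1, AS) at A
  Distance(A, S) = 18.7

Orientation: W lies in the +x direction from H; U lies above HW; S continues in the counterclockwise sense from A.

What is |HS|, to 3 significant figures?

60.9

On A1, W sits at bearing -90° from U; a 114° counterclockwise sweep puts A at bearing 24°, so A = U + 7.4·(cos 24°, sin 24°) = (62.0, 10.4). Tangency of A1 to AS means the radius UA is perpendicular to AS, so AS runs along (−sin 24°, cos 24°); with |AS| = 18.7, S = (54.4, 27.5). Then |HS| = |S − H| = 60.9.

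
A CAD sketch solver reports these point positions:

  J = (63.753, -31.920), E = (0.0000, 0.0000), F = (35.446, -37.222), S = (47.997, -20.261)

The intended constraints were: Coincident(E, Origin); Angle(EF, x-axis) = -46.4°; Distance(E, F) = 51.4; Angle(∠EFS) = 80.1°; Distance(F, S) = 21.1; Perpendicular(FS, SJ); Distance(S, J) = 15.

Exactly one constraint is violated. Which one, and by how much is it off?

Distance(S, J) = 15 — off by 4.60.

E = (0.00, 0.00) ✓; EF at -46.40° ✓; |EF| = 51.40 ✓; ∠EFS = 80.10° ✓; |FS| = 21.10 ✓; ∠(FS, SJ) = 90.00° ✓; |SJ| = 19.60 ✗.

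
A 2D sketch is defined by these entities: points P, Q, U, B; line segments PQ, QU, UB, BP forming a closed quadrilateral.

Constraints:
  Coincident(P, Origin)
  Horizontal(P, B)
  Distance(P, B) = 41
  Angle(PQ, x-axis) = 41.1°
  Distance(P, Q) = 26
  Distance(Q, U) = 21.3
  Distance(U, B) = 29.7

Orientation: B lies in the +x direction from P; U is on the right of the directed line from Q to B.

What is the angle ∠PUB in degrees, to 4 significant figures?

162.3°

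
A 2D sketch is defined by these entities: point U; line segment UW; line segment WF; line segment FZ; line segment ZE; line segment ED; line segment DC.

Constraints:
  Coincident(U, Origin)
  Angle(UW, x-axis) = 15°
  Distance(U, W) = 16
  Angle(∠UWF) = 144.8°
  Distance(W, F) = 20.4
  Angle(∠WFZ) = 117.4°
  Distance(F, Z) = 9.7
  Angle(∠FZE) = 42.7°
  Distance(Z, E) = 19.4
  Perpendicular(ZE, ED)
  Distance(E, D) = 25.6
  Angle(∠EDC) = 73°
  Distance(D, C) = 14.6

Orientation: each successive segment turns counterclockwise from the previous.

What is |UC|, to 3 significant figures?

46.0

U is at the origin; UW runs at 15.0° with length 16.0, so W = (15.5, 4.14). ∠UWF = 144.8° gives WF at 50.2° from the x-axis; with |WF| = 20.4, F = (28.5, 19.8). ∠WFZ = 117.4° gives FZ at 113° from the x-axis; with |FZ| = 9.7, Z = (24.8, 28.8). ∠FZE = 42.7° gives ZE at -110° from the x-axis; with |ZE| = 19.4, E = (18.2, 10.5). The perpendicularity gives ED at right angles to ZE, so ED runs at -19.9°; with |ED| = 25.6, D = (42.2, 1.80). ∠EDC = 73.0° gives DC at 87.1° from the x-axis; with |DC| = 14.6, C = (43.0, 16.4). Then |UC| = |C − U| = 46.0.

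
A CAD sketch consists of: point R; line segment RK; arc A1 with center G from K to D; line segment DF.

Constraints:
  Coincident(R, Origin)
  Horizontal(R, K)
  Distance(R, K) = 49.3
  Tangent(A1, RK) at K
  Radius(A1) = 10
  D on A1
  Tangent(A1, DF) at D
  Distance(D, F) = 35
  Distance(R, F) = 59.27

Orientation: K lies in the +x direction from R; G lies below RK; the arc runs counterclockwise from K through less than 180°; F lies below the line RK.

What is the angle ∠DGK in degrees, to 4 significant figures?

89.11°

R is at the origin; RK is horizontal with |RK| = 49.3 and K on the +x side, so K = (49.30, 0.000). Tangency of A1 to RK means the radius GK is perpendicular to RK, so G = K + (0, -10) = (49.30, -10.00). Since GD ⟂ DF (tangency), |GF| = √(10.0² + 35.0²) = 36.40 regardless of where D sits on A1. So F lies on both circle(R, 59.27) and circle(G, 36.40); the below-RK intersection is F = (38.76, -44.84). D is the foot of the tangent from F: D = (39.30, -9.845).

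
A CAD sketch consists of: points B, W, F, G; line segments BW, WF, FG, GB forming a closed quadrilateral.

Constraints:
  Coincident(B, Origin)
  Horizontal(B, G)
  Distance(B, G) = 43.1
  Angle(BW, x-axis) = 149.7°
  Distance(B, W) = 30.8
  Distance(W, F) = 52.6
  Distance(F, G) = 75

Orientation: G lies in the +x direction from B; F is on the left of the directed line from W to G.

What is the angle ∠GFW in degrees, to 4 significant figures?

65.33°

Checks: |WF| = 52.60 ✓; |FG| = 75.00 ✓.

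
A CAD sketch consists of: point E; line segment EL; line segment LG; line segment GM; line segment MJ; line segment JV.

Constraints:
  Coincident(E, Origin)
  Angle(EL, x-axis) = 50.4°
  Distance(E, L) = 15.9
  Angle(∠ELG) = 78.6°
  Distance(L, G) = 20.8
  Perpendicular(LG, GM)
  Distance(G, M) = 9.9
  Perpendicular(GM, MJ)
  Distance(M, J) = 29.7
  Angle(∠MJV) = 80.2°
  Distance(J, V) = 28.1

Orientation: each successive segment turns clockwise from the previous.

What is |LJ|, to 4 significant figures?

13.31

LG ⟂ GM, so GM runs at -141.0°; with |GM| = 9.9, M = (15.53, -10.14). GM ⟂ MJ, so MJ runs at 129.0°; with |MJ| = 29.7, J = (-3.160, 12.94). Then |LJ| = |J − L| = 13.31.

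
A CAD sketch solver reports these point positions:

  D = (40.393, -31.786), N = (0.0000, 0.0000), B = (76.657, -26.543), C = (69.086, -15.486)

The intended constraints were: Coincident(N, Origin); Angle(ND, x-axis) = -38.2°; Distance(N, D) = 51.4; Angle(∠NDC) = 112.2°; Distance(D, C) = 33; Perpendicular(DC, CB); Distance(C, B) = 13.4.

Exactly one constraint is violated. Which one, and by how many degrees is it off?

Perpendicular(DC, CB) — off by 4.80°.

N = (0.00, 0.00) ✓; ND at -38.20° ✓; |ND| = 51.40 ✓; ∠NDC = 112.2° ✓; |DC| = 33.00 ✓; ∠(DC, CB) = 85.20° ✗; |CB| = 13.40 ✓.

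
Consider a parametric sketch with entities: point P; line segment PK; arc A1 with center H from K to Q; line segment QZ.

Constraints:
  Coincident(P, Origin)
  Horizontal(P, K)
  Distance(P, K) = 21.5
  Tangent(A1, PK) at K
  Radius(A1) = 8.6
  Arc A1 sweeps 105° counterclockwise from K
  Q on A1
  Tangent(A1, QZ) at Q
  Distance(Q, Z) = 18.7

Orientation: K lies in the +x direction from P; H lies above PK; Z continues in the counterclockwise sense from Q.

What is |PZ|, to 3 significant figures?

38.2

On A1, K sits at bearing -90° from H; a 105° counterclockwise sweep puts Q at bearing 15°, so Q = H + 8.6·(cos 15°, sin 15°) = (29.8, 10.8). A1 meets QZ tangentially, so HQ is at right angles to QZ, so QZ runs along (−sin 15°, cos 15°); with |QZ| = 18.7, Z = (25.0, 28.9). Then |PZ| = |Z − P| = 38.2.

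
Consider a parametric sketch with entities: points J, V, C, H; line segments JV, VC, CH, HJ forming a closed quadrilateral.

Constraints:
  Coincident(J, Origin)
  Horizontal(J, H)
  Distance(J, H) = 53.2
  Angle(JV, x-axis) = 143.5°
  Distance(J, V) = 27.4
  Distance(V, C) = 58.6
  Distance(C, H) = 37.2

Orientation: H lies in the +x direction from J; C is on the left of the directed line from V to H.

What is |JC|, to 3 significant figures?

47.1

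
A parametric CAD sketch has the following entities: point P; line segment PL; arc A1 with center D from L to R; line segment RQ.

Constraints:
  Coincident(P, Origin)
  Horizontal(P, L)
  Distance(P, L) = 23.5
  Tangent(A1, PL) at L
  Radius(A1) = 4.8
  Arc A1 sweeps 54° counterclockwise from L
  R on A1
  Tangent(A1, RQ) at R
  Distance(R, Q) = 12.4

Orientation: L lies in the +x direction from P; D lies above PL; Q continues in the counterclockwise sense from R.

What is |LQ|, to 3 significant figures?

16.4

P is at the origin; P and L share the same y with |PL| = 23.5 and L on the +x side, so L = (23.5, 0.00). The tangent condition forces DL to be normal to PL, so D = L + (0, 4.8) = (23.5, 4.80). On A1, L sits at bearing -90° from D; a 54° counterclockwise sweep puts R at bearing -36°, so R = D + 4.8·(cos -36°, sin -36°) = (27.4, 1.98). Since A1 is tangent to RQ there, DR ⟂ RQ, so RQ runs along (−sin -36°, cos -36°); with |RQ| = 12.4, Q = (34.7, 12.0). Then |LQ| = |Q − L| = 16.4.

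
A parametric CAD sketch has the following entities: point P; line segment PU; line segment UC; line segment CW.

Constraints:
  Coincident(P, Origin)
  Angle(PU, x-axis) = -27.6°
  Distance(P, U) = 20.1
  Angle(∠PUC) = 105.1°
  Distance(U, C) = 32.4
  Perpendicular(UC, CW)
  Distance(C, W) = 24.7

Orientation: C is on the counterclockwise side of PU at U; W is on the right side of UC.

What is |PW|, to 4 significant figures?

57.98

P is at the origin; PU runs at -27.6° with length 20.1, so U = 20.1·(cos -27.6°, sin -27.6°) = (17.81, -9.312). ∠PUC = 105.1°, so UC runs at -27.6° + (180° − 105.1°) = 47.30° from the x-axis; with |UC| = 32.4, C = U + 32.4·(cos 47.30°, sin 47.30°) = (39.79, 14.50). The perpendicularity gives CW at right angles to UC; with |CW| = 24.7 on the right of UC, W = C + 24.7·(0.7349, -0.6782) = (57.94, -2.252). Then |PW| = |W − P| = 57.98.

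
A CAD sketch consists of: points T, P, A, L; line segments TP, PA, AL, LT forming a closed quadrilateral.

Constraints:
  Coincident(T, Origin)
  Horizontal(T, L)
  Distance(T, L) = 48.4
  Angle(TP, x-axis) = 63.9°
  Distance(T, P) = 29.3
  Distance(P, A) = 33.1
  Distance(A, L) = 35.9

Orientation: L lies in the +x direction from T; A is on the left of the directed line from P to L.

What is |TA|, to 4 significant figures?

57.15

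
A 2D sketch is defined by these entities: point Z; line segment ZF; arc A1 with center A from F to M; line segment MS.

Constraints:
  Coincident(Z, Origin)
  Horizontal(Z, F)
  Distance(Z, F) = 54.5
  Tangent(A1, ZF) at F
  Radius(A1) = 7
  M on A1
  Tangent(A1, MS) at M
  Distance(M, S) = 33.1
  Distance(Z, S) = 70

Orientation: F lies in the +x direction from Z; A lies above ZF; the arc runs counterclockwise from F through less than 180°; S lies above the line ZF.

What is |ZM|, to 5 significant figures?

61.947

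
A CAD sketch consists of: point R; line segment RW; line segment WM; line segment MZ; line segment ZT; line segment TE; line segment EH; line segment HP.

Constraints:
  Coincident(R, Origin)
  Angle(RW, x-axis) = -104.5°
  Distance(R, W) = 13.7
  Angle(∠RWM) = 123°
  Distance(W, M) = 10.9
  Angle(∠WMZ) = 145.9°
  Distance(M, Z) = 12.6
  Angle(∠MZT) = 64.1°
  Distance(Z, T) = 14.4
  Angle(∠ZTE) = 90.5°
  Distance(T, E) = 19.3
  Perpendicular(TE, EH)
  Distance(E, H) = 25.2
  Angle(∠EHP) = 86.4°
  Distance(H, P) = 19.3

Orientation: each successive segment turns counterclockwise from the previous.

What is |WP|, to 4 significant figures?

29.58

TE is perpendicular to EH, so EH runs at -78.00°; with |EH| = 25.2, H = (-0.5649, -38.82). ∠EHP = 86.4° gives HP at 15.60° from the x-axis; with |HP| = 19.3, P = (18.02, -33.63). Then |WP| = |P − W| = 29.58.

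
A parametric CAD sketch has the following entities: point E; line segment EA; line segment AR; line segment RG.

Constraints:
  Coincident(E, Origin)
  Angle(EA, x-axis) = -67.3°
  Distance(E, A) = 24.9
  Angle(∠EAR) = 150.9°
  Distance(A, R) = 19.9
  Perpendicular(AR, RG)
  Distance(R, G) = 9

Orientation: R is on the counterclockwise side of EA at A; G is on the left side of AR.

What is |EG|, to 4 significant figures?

41.77

E is at the origin; EA runs at -67.3° with length 24.9, so A = 24.9·(cos -67.3°, sin -67.3°) = (9.609, -22.97). ∠EAR = 150.9°, so AR runs at -67.3° + (180° − 150.9°) = -38.20° from the x-axis; with |AR| = 19.9, R = A + 19.9·(cos -38.20°, sin -38.20°) = (25.25, -35.28). The perpendicularity gives RG at right angles to AR; with |RG| = 9.0 on the left of AR, G = R + 9.0·(0.6184, 0.7859) = (30.81, -28.20). Then |EG| = |G − E| = 41.77.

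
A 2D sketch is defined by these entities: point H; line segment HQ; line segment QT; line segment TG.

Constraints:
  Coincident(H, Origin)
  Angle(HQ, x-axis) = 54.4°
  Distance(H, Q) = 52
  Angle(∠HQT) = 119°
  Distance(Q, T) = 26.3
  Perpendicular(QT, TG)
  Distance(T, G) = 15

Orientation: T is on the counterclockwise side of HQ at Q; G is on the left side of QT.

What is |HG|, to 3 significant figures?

59.9

H is at the origin; HQ runs at 54.4° with length 52.0, so Q = 52.0·(cos 54.4°, sin 54.4°) = (30.3, 42.3). ∠HQT = 119.0°, so QT runs at 54.4° + (180° − 119.0°) = 115° from the x-axis; with |QT| = 26.3, T = Q + 26.3·(cos 115°, sin 115°) = (19.0, 66.0). The perpendicularity gives TG at right angles to QT; with |TG| = 15.0 on the left of QT, G = T + 15.0·(-0.903, -0.429) = (5.44, 59.6). Then |HG| = |G − H| = 59.9.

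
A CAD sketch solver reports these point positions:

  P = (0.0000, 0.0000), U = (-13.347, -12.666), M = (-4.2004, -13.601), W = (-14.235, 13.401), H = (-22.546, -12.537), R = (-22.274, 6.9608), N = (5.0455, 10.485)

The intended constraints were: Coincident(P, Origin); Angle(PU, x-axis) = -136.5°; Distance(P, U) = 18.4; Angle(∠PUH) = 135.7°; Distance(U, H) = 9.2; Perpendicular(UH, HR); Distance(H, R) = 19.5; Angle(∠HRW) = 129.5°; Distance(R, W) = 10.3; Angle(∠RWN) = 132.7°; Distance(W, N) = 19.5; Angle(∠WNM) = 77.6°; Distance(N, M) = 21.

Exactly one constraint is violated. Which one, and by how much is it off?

Distance(N, M) = 21 — off by 4.80.

P = (0.00, 0.00) ✓; PU at -136.5° ✓; |PU| = 18.40 ✓; ∠PUH = 135.7° ✓; |UH| = 9.200 ✓; ∠(UH, HR) = 90.00° ✓; |HR| = 19.50 ✓; ∠HRW = 129.5° ✓; |RW| = 10.30 ✓; ∠RWN = 132.7° ✓; |WN| = 19.50 ✓; ∠WNM = 77.60° ✓; |NM| = 25.80 ✗.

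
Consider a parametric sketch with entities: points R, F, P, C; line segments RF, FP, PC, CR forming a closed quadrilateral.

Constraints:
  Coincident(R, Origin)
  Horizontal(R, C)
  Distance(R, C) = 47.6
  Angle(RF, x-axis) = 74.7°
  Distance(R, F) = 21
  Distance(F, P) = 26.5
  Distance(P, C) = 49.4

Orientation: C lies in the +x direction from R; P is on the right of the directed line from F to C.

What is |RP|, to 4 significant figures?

5.500

Checks: |FP| = 26.50 ✓; |PC| = 49.40 ✓.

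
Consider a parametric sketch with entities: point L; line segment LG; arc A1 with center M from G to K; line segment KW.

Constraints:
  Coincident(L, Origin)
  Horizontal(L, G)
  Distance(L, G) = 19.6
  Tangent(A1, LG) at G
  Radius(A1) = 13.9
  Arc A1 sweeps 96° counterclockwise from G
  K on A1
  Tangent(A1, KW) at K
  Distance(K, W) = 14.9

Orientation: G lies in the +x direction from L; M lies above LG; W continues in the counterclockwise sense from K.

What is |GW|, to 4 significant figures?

32.57

L is at the origin; L and G share the same y with |LG| = 19.6 and G on the +x side, so G = (19.60, 0.000). A1 meets LG tangentially, so MG is at right angles to LG, so M = G + (0, 13.9) = (19.60, 13.90). On A1, G sits at bearing -90° from M; a 96° counterclockwise sweep puts K at bearing 6°, so K = M + 13.9·(cos 6°, sin 6°) = (33.42, 15.35). A1 meets KW tangentially, so MK is at right angles to KW, so KW runs along (−sin 6°, cos 6°); with |KW| = 14.9, W = (31.87, 30.17). Then |GW| = |W − G| = 32.57.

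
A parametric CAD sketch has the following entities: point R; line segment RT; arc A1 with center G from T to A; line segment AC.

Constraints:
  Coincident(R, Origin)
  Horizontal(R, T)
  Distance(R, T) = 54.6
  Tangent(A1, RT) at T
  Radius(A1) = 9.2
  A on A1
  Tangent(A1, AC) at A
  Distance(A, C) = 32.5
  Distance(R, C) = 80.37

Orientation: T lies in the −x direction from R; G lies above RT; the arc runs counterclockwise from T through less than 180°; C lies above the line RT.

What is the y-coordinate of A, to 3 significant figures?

15.5

Checks: R = (0.00, 0.00) ✓; ∠(GT, TR) = 90.00° ✓; |GT| = 9.200 ✓; |GA| = 9.200 ✓; ∠(GA, AC) = 90.00° ✓; |AC| = 32.50 ✓; |RC| = 80.37 ✓.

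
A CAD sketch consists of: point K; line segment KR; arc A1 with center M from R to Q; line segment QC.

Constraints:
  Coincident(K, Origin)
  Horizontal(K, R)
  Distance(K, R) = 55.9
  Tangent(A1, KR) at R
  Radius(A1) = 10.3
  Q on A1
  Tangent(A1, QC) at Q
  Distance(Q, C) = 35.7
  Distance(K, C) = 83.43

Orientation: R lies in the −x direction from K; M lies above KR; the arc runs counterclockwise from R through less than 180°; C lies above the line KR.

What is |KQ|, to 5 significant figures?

50.818

K is at the origin; K and R share the same y with |KR| = 55.9 and R on the −x side, so R = (-55.900, 0.0000). The tangent condition forces MR to be normal to KR, so M = R + (0, 10.3) = (-55.900, 10.300). Since MQ ⟂ QC (tangency), |MC| = √(10.3² + 35.7²) = 37.156 regardless of where Q sits on A1. So C lies on both circle(K, 83.43) and circle(M, 37.156); the above-KR intersection is C = (-70.626, 44.413). Q is the foot of the tangent from C: Q = (-47.946, 16.844).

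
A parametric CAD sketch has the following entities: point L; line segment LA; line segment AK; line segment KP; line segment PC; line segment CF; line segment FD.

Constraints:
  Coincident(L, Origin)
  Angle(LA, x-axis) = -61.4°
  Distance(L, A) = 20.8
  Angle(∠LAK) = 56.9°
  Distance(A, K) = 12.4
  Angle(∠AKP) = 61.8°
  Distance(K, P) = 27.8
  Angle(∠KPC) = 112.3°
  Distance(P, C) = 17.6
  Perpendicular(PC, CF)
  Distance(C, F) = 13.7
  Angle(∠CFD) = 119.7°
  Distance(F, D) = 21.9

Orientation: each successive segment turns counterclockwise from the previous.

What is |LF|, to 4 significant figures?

29.41

L is at the origin; LA runs at -61.4° with length 20.8, so A = (9.957, -18.26). ∠LAK = 56.9° gives AK at 61.70° from the x-axis; with |AK| = 12.4, K = (15.84, -7.344). ∠AKP = 61.8° gives KP at 179.9° from the x-axis; with |KP| = 27.8, P = (-11.96, -7.296). ∠KPC = 112.3° gives PC at -112.4° from the x-axis; with |PC| = 17.6, C = (-18.67, -23.57). The perpendicularity gives CF at right angles to PC, so CF runs at -22.40°; with |CF| = 13.7, F = (-6.005, -28.79). Then |LF| = |F − L| = 29.41.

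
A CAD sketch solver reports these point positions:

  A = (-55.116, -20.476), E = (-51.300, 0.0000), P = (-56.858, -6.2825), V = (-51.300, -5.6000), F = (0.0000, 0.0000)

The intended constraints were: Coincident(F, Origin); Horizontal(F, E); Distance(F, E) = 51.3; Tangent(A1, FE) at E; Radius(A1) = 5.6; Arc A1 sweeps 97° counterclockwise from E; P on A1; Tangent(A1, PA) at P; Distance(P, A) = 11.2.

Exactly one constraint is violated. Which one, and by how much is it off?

Distance(P, A) = 11.2 — off by 3.10.

F = (0.00, 0.00) ✓; F.y = 0.00, E.y = 0.00 ✓; |FE| = 51.30 ✓; ∠(VE, EF) = 90.00° ✓; |VE| = 5.600 ✓; bearing(V→P) − bearing(V→E) = 97.00° ✓; |VP| = 5.600 ✓; ∠(VP, PA) = 90.00° ✓; |PA| = 14.30 ✗.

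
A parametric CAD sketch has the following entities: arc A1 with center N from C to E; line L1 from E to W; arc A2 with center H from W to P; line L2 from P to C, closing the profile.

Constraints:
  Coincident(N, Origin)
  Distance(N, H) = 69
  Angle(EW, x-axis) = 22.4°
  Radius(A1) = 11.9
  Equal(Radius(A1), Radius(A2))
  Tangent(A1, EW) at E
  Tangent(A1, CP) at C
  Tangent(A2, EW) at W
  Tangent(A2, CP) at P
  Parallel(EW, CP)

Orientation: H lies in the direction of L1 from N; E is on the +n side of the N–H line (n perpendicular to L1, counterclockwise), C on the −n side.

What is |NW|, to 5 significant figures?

70.019

The slot axis is L1's direction at 22.4°, so u = (cos 22.4°, sin 22.4°) = (0.92455, 0.38107) and n = (−sin 22.4°, cos 22.4°) = (-0.38107, 0.92455). N is at the origin and H lies 69.0 along u from N, so H = 69.0·u = (63.794, 26.294). Tangency of A1 to both parallel lines with radius 11.9 puts E and C at N ± 11.9·n: E = (-4.5347, 11.002), C = (4.5347, -11.002). Equal radii place W and P the same way about H: W = H + 11.9·n = (59.259, 37.296), P = H − 11.9·n = (68.328, 15.292). Then |NW| = |W − N| = 70.019.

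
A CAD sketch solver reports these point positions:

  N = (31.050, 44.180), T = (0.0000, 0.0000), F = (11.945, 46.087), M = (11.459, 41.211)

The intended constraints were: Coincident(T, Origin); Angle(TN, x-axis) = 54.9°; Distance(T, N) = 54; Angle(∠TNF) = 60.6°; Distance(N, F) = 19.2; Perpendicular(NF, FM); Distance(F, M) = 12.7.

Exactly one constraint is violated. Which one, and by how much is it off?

Distance(F, M) = 12.7 — off by 7.80.

T = (0.00, 0.00) ✓; TN at 54.90° ✓; |TN| = 54.00 ✓; ∠TNF = 60.60° ✓; |NF| = 19.20 ✓; ∠(NF, FM) = 90.01° ✓; |FM| = 4.900 ✗.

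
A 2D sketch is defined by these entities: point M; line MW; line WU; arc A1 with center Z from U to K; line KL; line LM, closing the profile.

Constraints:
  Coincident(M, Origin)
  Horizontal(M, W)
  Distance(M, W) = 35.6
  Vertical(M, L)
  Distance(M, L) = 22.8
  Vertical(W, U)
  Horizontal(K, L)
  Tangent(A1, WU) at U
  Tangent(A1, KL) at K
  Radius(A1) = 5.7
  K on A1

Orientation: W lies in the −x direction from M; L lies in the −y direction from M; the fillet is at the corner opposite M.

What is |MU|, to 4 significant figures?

39.49

M is at the origin; MW is horizontal with |MW| = 35.6 and W on the −x side, so W = (-35.60, 0.000). ML is vertical with |ML| = 22.8 and L on the −y side, so L = (0.000, -22.80). The virtual corner opposite M is at (-35.60, -22.80). The tangent condition forces ZU to be normal to WU and since A1 is tangent to KL there, ZK ⟂ KL, with radius 5.7, so the center Z sits 5.7 in from both sides at Z = (-29.90, -17.10). That places the tangent points at U = (-35.60, -17.10) on WU and K = (-29.90, -22.80) on KL. Then |MU| = |U − M| = 39.49.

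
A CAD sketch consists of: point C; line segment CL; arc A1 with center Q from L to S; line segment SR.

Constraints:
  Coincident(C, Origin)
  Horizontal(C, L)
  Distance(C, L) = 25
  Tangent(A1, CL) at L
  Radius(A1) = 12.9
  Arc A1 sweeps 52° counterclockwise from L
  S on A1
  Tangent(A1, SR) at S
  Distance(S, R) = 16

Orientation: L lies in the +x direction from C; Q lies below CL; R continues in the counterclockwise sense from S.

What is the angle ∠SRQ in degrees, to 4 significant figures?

38.88°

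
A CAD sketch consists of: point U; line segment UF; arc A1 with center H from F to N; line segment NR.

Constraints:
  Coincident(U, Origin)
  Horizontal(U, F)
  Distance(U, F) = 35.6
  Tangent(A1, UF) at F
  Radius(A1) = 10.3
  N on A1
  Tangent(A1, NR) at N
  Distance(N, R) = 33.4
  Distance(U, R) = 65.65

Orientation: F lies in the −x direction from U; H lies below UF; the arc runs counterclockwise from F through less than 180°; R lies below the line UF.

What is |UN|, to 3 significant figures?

46.6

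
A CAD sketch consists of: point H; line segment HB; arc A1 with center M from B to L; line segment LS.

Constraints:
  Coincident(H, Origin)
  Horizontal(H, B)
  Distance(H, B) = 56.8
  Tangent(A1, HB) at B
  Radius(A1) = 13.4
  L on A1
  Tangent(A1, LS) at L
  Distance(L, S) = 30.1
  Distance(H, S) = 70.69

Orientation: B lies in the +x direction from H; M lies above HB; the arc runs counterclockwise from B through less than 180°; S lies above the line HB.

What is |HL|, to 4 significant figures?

71.31

Checks: |ML| = 13.40 ✓; ∠(ML, LS) = 90.00° ✓; |LS| = 30.10 ✓; |HS| = 70.69 ✓.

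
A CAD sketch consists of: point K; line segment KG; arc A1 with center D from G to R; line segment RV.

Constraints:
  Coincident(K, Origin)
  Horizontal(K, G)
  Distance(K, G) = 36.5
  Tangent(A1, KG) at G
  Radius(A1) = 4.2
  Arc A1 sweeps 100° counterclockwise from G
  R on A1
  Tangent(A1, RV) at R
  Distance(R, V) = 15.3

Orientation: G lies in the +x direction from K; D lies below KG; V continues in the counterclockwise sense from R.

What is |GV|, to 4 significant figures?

20.05

K is at the origin; K and G share the same y with |KG| = 36.5 and G on the +x side, so G = (36.50, 0.000). Since A1 is tangent to KG there, DG ⟂ KG, so D = G + (0, -4.2) = (36.50, -4.200). On A1, G sits at bearing 90° from D; a 100° counterclockwise sweep puts R at bearing 190°, so R = D + 4.2·(cos 190°, sin 190°) = (32.36, -4.929). Since A1 is tangent to RV there, DR ⟂ RV, so RV runs along (−sin 190°, cos 190°); with |RV| = 15.3, V = (35.02, -20.00). Then |GV| = |V − G| = 20.05.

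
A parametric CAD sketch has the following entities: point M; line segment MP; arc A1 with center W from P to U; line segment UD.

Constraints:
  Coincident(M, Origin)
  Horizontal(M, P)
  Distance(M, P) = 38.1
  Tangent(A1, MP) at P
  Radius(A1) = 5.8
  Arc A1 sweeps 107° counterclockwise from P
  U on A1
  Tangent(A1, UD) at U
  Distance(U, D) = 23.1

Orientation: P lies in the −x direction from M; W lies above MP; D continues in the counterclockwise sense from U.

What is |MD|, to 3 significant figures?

49.2

M is at the origin; M and P share the same y with |MP| = 38.1 and P on the −x side, so P = (-38.1, 0.00). Tangency of A1 to MP means the radius WP is perpendicular to MP, so W = P + (0, 5.8) = (-38.1, 5.80). On A1, P sits at bearing -90° from W; a 107° counterclockwise sweep puts U at bearing 17°, so U = W + 5.8·(cos 17°, sin 17°) = (-32.6, 7.50). The tangent condition forces WU to be normal to UD, so UD runs along (−sin 17°, cos 17°); with |UD| = 23.1, D = (-39.3, 29.6). Then |MD| = |D − M| = 49.2.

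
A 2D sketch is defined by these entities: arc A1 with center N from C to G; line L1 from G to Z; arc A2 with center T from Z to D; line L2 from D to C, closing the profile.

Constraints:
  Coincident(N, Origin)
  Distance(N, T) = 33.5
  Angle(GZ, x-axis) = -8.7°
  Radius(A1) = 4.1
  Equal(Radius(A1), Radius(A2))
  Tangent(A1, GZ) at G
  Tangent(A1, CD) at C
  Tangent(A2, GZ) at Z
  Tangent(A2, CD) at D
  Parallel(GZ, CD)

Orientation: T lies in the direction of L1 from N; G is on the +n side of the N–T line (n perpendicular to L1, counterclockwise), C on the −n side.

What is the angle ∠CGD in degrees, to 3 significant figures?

76.2°

The slot axis is L1's direction at -8.7°, so u = (cos -8.7°, sin -8.7°) = (0.988, -0.151) and n = (−sin -8.7°, cos -8.7°) = (0.151, 0.988). N is at the origin and T lies 33.5 along u from N, so T = 33.5·u = (33.1, -5.07). Tangency of A1 to both parallel lines with radius 4.1 puts G and C at N ± 4.1·n: G = (0.620, 4.05), C = (-0.620, -4.05). Equal radii place Z and D the same way about T: Z = T + 4.1·n = (33.7, -1.01), D = T − 4.1·n = (32.5, -9.12). Then cos ∠CGD = GC·GD / (|GC||GD|), giving 76.2°.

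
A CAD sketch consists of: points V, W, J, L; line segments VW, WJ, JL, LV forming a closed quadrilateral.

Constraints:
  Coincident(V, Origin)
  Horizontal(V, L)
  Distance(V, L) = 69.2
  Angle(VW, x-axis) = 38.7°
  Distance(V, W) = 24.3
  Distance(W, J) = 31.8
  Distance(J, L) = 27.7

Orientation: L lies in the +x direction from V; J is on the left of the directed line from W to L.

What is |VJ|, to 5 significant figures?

54.290

V is at the origin; V and L share the same y with |VL| = 69.2 and L in +x, so L = (69.2, 0). VW runs at 38.7° with |VW| = 24.3, so W = (18.964, 15.193). J is determined by |WJ| = 31.8 and |JL| = 27.7 together: it lies at the intersection of circle(W, 31.8) and circle(L, 27.7). With |WL| = 52.483, the foot of the radical line on WL is 28.566 from W and the perpendicular offset is √(31.8² − 28.566²) = 13.973. Taking the left-of-WL solution: J = (50.352, 20.299).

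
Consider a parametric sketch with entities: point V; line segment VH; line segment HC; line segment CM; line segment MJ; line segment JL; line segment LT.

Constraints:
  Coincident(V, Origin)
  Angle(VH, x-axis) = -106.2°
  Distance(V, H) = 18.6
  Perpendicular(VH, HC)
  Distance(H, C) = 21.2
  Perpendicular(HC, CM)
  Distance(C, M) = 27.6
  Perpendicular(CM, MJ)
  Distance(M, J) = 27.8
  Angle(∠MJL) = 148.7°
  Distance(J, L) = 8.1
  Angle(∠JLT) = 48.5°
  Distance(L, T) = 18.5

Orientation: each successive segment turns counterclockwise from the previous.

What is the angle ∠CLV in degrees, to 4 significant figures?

14.45°

V is at the origin; VH runs at -106.2° with length 18.6, so H = (-5.189, -17.86). VH ⟂ HC, so HC runs at -16.20°; with |HC| = 21.2, C = (15.17, -23.78). HC is perpendicular to CM, so CM runs at 73.80°; with |CM| = 27.6, M = (22.87, 2.728). The perpendicularity gives MJ at right angles to CM, so MJ runs at 163.8°; with |MJ| = 27.8, J = (-3.827, 10.48). ∠MJL = 148.7° gives JL at -164.9° from the x-axis; with |JL| = 8.1, L = (-11.65, 8.374). Then cos ∠CLV = LC·LV / (|LC||LV|), giving 14.45°.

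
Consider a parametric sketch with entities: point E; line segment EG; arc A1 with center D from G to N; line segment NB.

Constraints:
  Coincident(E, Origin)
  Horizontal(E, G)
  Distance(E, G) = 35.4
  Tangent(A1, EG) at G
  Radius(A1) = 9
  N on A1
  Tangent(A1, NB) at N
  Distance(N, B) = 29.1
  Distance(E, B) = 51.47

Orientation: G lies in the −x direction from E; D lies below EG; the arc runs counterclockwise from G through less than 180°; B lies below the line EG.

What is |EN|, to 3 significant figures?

45.5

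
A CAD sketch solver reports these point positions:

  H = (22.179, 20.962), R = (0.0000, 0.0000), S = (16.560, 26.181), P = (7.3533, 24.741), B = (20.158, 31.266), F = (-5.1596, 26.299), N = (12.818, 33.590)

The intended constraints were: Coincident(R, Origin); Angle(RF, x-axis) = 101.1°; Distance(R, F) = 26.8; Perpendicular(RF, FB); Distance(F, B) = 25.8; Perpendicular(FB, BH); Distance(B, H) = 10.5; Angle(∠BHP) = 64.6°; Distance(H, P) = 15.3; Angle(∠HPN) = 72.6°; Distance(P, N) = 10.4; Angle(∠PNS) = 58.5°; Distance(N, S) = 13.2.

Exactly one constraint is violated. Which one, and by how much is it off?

Distance(N, S) = 13.2 — off by 4.90.

R = (0.00, 0.00) ✓; RF at 101.1° ✓; |RF| = 26.80 ✓; ∠(RF, FB) = 90.00° ✓; |FB| = 25.80 ✓; ∠(FB, BH) = 90.00° ✓; |BH| = 10.50 ✓; ∠BHP = 64.60° ✓; |HP| = 15.30 ✓; ∠HPN = 72.60° ✓; |PN| = 10.40 ✓; ∠PNS = 58.49° ✓; |NS| = 8.300 ✗.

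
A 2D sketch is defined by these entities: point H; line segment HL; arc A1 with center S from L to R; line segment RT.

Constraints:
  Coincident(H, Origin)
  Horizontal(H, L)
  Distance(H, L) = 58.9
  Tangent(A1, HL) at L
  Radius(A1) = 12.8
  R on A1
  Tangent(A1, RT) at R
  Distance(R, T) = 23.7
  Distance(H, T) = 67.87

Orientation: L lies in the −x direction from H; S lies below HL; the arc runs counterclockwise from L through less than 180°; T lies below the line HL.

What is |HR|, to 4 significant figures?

72.16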